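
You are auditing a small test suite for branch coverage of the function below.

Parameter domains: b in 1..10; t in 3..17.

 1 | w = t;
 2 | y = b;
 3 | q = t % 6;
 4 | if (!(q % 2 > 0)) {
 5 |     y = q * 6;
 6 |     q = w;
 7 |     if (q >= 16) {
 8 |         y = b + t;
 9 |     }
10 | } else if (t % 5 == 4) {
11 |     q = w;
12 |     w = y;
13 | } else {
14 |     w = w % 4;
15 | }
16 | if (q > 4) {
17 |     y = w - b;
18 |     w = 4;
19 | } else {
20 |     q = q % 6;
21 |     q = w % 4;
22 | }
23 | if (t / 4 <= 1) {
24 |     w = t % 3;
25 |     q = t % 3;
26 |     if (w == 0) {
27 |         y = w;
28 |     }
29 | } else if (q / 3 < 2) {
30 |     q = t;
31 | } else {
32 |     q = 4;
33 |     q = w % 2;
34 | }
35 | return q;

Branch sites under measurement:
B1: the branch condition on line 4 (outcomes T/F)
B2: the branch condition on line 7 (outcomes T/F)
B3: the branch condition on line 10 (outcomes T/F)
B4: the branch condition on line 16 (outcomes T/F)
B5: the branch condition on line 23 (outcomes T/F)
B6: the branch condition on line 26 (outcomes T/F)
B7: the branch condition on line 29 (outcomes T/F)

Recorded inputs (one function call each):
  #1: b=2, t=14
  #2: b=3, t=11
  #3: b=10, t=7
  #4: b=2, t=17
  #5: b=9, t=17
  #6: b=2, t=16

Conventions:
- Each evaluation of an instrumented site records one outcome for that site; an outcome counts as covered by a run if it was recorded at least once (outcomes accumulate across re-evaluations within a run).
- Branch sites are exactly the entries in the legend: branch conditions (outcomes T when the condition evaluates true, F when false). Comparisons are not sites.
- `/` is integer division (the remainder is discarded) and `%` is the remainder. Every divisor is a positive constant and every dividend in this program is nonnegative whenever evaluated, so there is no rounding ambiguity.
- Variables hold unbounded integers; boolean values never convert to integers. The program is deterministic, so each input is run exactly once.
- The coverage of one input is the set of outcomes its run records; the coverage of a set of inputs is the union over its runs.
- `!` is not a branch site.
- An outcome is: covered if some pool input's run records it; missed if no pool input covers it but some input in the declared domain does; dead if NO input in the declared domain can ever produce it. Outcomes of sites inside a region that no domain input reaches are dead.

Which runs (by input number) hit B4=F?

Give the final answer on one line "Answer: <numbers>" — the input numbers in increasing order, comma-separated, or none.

input #1 (b=2, t=14): does not record B4=F
input #2 (b=3, t=11): does not record B4=F
input #3 (b=10, t=7): records B4=F
input #4 (b=2, t=17): does not record B4=F
input #5 (b=9, t=17): does not record B4=F
input #6 (b=2, t=16): does not record B4=F

Answer: 3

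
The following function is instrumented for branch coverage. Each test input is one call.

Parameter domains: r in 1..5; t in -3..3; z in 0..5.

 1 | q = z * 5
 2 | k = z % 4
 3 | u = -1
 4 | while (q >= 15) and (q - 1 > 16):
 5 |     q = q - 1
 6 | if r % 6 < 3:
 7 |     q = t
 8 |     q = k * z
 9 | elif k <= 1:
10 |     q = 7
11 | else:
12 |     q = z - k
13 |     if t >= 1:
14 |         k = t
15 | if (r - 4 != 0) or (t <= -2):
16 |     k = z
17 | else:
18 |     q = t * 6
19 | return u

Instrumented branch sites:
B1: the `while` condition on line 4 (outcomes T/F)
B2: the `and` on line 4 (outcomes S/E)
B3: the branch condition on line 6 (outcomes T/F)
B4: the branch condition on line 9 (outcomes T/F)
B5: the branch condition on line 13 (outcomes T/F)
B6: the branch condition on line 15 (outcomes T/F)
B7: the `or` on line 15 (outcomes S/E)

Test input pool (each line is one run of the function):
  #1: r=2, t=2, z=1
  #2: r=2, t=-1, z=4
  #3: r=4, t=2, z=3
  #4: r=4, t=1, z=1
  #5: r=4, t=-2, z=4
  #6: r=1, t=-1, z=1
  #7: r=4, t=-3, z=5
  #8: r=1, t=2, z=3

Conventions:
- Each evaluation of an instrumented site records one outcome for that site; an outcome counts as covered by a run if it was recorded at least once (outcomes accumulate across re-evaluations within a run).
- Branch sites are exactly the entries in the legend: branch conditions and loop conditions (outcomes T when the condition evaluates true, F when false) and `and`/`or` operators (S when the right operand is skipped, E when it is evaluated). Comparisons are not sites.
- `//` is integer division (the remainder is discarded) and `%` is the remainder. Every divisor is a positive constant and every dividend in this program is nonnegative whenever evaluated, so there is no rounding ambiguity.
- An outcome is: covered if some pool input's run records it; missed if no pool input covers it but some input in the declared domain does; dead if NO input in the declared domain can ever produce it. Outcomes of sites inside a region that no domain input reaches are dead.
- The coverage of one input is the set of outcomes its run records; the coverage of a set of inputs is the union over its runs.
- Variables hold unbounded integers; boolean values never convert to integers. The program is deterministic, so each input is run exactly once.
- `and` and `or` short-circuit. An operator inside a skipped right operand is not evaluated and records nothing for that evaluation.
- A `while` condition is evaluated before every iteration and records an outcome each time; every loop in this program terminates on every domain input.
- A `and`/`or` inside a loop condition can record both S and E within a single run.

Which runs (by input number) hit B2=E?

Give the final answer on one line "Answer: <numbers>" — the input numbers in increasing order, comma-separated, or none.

input #1 (r=2, t=2, z=1): misses B2=E
input #2 (r=2, t=-1, z=4): covers B2=E
input #3 (r=4, t=2, z=3): covers B2=E
input #4 (r=4, t=1, z=1): misses B2=E
input #5 (r=4, t=-2, z=4): covers B2=E
input #6 (r=1, t=-1, z=1): misses B2=E
input #7 (r=4, t=-3, z=5): covers B2=E
input #8 (r=1, t=2, z=3): covers B2=E

Answer: 2, 3, 5, 7, 8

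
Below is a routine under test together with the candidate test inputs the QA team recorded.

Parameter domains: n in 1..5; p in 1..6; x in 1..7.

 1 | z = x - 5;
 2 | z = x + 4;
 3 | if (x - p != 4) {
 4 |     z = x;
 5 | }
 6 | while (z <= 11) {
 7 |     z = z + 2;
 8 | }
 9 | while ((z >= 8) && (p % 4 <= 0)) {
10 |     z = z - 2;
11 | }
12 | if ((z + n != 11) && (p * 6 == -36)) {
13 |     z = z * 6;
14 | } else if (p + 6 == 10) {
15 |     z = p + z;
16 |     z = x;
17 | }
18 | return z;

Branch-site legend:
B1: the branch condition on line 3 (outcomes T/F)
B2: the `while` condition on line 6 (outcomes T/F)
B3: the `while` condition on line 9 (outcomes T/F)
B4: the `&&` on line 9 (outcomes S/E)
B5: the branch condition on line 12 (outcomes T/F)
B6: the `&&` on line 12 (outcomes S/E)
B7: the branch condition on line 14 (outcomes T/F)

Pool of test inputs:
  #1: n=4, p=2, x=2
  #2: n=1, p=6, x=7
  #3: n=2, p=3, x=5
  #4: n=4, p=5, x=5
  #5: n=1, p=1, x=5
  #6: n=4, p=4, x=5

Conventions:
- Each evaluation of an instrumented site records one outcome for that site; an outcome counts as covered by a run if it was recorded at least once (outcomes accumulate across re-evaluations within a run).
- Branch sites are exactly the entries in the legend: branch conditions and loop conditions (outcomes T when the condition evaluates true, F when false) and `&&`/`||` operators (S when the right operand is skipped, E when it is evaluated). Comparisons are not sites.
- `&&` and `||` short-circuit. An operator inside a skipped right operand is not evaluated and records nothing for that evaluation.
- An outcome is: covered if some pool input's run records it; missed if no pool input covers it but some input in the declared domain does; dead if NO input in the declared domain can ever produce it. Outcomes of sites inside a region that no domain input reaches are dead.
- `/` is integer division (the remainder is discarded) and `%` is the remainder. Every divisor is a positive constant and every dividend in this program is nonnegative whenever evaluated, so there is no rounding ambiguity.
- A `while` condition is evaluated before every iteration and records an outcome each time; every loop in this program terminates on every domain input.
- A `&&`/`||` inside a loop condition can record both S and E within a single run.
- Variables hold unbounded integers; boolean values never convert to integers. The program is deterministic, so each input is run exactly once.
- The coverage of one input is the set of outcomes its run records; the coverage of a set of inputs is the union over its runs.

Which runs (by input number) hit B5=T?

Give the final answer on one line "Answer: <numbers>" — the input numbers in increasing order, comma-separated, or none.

input #1 (n=4, p=2, x=2): does not record B5=T
input #2 (n=1, p=6, x=7): does not record B5=T
input #3 (n=2, p=3, x=5): does not record B5=T
input #4 (n=4, p=5, x=5): does not record B5=T
input #5 (n=1, p=1, x=5): does not record B5=T
input #6 (n=4, p=4, x=5): does not record B5=T

Answer: none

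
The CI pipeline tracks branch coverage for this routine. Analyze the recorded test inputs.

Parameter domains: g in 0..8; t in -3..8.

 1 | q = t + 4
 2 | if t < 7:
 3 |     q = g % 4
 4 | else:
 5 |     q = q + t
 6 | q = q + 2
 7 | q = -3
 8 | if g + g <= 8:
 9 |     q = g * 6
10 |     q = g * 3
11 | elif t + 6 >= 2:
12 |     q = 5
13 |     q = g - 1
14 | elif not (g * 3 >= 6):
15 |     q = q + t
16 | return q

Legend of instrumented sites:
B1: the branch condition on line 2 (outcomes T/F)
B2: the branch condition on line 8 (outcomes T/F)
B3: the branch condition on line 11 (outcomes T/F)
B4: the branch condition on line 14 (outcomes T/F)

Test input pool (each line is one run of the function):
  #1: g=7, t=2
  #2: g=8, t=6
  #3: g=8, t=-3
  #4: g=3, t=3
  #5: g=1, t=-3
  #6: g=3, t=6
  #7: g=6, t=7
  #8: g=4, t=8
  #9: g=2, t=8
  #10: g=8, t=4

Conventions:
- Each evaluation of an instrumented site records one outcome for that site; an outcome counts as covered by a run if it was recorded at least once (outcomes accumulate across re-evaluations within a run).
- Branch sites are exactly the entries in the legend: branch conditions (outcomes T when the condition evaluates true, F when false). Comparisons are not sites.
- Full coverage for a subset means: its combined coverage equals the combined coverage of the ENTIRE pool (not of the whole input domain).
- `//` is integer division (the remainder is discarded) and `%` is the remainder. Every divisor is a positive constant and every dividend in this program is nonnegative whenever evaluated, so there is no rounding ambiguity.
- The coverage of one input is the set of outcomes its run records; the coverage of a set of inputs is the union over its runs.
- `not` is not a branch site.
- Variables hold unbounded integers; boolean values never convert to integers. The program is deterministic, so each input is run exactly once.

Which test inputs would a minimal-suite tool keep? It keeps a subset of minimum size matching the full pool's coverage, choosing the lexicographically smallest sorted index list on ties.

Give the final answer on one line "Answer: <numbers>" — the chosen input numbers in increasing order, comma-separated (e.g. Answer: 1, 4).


test 1 (g=7, t=2) hits B1=T, B2=F, B3=T
test 2 (g=8, t=6) hits B1=T, B2=F, B3=T
test 3 (g=8, t=-3) hits B1=T, B2=F, B3=T
test 4 (g=3, t=3) hits B1=T, B2=T
test 5 (g=1, t=-3) hits B1=T, B2=T
test 6 (g=3, t=6) hits B1=T, B2=T
test 7 (g=6, t=7) hits B1=F, B2=F, B3=T
test 8 (g=4, t=8) hits B1=F, B2=T
test 9 (g=2, t=8) hits B1=F, B2=T
test 10 (g=8, t=4) hits B1=T, B2=F, B3=T
pool-wide coverage (5 outcomes): B1=T, B1=F, B2=T, B2=F, B3=T
size 1 is not enough: best union over all size-1 subsets is 3/5
size 2: inputs {1, 8} cover all 5 outcomes, and no lexicographically smaller subset of this size does
Answer: 1, 8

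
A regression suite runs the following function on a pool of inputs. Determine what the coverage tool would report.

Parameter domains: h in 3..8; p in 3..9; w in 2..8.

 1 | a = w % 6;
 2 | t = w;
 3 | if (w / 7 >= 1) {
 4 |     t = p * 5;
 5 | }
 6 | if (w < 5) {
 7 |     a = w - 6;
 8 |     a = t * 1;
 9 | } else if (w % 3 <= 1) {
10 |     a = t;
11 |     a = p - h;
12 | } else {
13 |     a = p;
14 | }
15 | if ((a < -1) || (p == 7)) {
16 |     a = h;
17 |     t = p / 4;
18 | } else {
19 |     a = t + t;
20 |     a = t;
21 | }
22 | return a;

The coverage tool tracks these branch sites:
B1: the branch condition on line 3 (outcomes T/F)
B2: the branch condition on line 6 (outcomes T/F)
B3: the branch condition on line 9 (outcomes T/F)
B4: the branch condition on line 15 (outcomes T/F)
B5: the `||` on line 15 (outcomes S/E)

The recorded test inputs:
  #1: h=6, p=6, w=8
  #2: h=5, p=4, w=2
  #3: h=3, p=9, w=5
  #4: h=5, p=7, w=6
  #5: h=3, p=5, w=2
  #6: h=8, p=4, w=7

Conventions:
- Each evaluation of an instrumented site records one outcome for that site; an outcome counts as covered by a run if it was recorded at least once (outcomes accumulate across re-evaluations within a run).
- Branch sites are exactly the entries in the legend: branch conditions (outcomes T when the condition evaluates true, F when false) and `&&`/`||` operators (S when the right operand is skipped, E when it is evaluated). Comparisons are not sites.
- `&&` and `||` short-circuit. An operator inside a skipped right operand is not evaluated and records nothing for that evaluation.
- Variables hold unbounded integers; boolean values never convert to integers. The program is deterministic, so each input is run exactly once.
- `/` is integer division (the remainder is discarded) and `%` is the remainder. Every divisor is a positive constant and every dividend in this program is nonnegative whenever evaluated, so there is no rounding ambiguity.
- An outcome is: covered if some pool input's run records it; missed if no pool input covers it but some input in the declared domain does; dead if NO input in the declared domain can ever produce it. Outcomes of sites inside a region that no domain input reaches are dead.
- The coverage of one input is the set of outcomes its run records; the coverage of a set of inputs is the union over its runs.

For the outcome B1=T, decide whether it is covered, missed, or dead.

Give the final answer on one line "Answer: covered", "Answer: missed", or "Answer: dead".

B1=T is recorded by pool input(s) 1, 6 -> covered

Answer: covered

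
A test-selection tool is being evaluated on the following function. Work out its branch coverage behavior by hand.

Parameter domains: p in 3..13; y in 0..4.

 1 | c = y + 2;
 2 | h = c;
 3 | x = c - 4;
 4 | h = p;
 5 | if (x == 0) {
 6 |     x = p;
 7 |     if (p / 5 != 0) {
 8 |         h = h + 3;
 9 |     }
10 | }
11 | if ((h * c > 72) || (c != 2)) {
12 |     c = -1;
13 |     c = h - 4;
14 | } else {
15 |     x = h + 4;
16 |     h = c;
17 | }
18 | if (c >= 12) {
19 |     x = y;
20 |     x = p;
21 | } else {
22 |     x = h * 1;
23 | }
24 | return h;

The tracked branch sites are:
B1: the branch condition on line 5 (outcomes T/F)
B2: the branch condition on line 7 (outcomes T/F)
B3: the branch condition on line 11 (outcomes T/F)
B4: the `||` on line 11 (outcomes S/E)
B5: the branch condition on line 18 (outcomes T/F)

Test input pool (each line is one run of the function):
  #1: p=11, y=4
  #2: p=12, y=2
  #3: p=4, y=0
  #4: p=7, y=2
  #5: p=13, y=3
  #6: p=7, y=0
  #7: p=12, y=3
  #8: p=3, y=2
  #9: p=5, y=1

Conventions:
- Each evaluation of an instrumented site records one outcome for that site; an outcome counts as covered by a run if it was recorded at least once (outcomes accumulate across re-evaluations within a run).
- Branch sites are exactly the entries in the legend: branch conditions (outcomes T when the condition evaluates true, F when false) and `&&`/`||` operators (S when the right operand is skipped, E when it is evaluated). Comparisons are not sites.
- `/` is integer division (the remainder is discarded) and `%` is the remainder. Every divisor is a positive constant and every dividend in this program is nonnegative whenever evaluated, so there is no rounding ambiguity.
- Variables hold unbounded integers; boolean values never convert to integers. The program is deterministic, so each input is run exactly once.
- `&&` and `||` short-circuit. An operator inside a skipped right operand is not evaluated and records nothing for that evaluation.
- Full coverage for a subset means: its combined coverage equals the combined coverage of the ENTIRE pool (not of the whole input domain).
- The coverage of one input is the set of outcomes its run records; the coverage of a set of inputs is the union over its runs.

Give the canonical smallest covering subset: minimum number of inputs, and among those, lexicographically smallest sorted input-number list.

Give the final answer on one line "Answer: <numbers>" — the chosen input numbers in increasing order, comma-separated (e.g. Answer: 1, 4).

input #1 (p=11, y=4): events B1->F, B4->E, B3->T, B5->F; covers B1=F, B3=T, B4=E, B5=F
input #2 (p=12, y=2): events B1->T, B2->T, B4->E, B3->T, B5->F; covers B1=T, B2=T, B3=T, B4=E, B5=F
input #3 (p=4, y=0): events B1->F, B4->E, B3->F, B5->F; covers B1=F, B3=F, B4=E, B5=F
input #4 (p=7, y=2): events B1->T, B2->T, B4->E, B3->T, B5->F; covers B1=T, B2=T, B3=T, B4=E, B5=F
input #5 (p=13, y=3): events B1->F, B4->E, B3->T, B5->F; covers B1=F, B3=T, B4=E, B5=F
input #6 (p=7, y=0): events B1->F, B4->E, B3->F, B5->F; covers B1=F, B3=F, B4=E, B5=F
input #7 (p=12, y=3): events B1->F, B4->E, B3->T, B5->F; covers B1=F, B3=T, B4=E, B5=F
input #8 (p=3, y=2): events B1->T, B2->F, B4->E, B3->T, B5->F; covers B1=T, B2=F, B3=T, B4=E, B5=F
input #9 (p=5, y=1): events B1->F, B4->E, B3->T, B5->F; covers B1=F, B3=T, B4=E, B5=F
union over all inputs: B1=T, B1=F, B2=T, B2=F, B3=T, B3=F, B4=E, B5=F (8 outcomes)
checked all size-1 subsets: none covers 8 outcomes (max 5/8)
checked all size-2 subsets: none covers 8 outcomes (max 7/8)
size 3: inputs {2, 3, 8} cover all 8 outcomes, and no lexicographically smaller subset of this size does

Answer: 2, 3, 8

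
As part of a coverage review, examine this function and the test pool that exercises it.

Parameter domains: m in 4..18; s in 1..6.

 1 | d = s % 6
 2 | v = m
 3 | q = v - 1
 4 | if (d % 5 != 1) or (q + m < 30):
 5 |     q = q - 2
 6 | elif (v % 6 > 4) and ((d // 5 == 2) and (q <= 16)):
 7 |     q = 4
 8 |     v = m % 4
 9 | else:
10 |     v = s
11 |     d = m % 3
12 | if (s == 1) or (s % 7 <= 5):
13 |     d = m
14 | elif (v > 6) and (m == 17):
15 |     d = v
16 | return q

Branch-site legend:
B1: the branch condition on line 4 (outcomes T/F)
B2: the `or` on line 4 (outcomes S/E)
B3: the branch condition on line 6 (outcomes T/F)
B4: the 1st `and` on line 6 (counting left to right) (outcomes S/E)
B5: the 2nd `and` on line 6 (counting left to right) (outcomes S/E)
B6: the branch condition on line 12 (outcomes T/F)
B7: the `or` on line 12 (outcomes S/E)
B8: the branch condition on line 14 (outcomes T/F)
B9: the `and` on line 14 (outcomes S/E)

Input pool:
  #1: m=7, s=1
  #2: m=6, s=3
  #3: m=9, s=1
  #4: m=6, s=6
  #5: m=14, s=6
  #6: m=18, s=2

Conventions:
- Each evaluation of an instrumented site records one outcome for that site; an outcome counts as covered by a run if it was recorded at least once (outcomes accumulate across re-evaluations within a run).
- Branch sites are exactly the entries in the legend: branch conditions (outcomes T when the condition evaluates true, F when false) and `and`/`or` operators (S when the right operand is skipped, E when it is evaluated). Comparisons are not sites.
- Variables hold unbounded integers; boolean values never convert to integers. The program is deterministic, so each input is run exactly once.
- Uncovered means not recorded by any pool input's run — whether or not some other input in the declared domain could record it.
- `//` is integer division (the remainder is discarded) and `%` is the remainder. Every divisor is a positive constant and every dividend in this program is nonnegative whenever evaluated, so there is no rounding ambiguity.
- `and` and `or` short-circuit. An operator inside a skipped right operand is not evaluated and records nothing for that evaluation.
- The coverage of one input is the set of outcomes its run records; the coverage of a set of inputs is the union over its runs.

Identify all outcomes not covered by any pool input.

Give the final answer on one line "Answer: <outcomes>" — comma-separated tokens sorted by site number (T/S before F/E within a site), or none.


test 1 (m=7, s=1) fires B2->E, B1->T, B7->S, B6->T; hits B1=T, B2=E, B6=T, B7=S
test 2 (m=6, s=3) fires B2->S, B1->T, B7->E, B6->T; hits B1=T, B2=S, B6=T, B7=E
test 3 (m=9, s=1) fires B2->E, B1->T, B7->S, B6->T; hits B1=T, B2=E, B6=T, B7=S
test 4 (m=6, s=6) fires B2->S, B1->T, B7->E, B6->F, B9->S, B8->F; hits B1=T, B2=S, B6=F, B7=E, B8=F, B9=S
test 5 (m=14, s=6) fires B2->S, B1->T, B7->E, B6->F, B9->E, B8->F; hits B1=T, B2=S, B6=F, B7=E, B8=F, B9=E
test 6 (m=18, s=2) fires B2->S, B1->T, B7->E, B6->T; hits B1=T, B2=S, B6=T, B7=E
union over the pool: B1=T, B2=S, B2=E, B6=T, B6=F, B7=S, B7=E, B8=F, B9=S, B9=E
uncovered (8 of 18): B1=F, B3=T, B3=F, B4=S, B4=E, B5=S, B5=E, B8=T
Answer: B1=F, B3=T, B3=F, B4=S, B4=E, B5=S, B5=E, B8=T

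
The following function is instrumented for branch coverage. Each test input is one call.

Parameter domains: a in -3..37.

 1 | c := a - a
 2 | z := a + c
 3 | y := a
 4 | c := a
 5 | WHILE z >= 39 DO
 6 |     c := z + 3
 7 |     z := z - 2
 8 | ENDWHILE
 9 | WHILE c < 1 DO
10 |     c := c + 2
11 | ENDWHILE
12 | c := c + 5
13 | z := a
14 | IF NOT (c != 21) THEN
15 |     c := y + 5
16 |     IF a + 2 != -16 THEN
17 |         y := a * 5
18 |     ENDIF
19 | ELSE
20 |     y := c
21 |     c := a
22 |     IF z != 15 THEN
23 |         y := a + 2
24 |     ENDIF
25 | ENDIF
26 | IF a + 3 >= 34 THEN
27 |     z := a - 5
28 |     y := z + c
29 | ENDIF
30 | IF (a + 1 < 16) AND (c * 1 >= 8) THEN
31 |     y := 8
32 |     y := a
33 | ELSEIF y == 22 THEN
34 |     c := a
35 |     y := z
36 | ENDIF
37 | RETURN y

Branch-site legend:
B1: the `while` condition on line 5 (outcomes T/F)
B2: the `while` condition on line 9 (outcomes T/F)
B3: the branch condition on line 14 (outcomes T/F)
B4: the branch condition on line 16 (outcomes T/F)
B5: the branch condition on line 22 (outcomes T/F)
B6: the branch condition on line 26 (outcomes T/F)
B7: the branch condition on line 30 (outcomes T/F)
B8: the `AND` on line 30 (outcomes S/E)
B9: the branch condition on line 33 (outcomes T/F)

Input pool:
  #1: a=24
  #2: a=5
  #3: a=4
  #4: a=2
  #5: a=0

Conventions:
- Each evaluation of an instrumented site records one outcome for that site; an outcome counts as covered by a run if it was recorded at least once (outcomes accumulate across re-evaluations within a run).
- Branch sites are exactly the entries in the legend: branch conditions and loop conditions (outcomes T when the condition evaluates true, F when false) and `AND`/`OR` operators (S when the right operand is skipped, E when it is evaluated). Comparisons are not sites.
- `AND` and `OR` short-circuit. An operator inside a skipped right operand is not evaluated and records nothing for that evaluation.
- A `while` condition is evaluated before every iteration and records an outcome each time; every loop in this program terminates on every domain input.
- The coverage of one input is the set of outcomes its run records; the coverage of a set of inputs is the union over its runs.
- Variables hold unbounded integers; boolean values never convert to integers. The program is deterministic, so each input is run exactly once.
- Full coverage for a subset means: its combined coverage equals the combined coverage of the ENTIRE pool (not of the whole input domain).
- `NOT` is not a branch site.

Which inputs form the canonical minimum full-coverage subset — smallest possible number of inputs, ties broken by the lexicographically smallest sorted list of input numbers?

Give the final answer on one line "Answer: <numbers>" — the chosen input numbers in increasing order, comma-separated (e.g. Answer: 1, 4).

run #1 (a=24) runs B1->F, B2->F, B3->F, B5->T, B6->F, B8->S, B7->F, B9->F; records B1=F, B2=F, B3=F, B5=T, B6=F, B7=F, B8=S, B9=F
run #2 (a=5) runs B1->F, B2->F, B3->F, B5->T, B6->F, B8->E, B7->F, B9->F; records B1=F, B2=F, B3=F, B5=T, B6=F, B7=F, B8=E, B9=F
run #3 (a=4) runs B1->F, B2->F, B3->F, B5->T, B6->F, B8->E, B7->F, B9->F; records B1=F, B2=F, B3=F, B5=T, B6=F, B7=F, B8=E, B9=F
run #4 (a=2) runs B1->F, B2->F, B3->F, B5->T, B6->F, B8->E, B7->F, B9->F; records B1=F, B2=F, B3=F, B5=T, B6=F, B7=F, B8=E, B9=F
run #5 (a=0) runs B1->F, B2->T, B2->F, B3->F, B5->T, B6->F, B8->E, B7->F, B9->F; records B1=F, B2=T, B2=F, B3=F, B5=T, B6=F, B7=F, B8=E, B9=F
the full pool covers 10 outcomes: B1=F, B2=T, B2=F, B3=F, B5=T, B6=F, B7=F, B8=S, B8=E, B9=F
no size-1 subset reaches all 10 outcomes (best union: 9/10)
inputs {1, 5} (size 2) cover everything; no size-2 subset with a lexicographically smaller index list covers all 10

Answer: 1, 5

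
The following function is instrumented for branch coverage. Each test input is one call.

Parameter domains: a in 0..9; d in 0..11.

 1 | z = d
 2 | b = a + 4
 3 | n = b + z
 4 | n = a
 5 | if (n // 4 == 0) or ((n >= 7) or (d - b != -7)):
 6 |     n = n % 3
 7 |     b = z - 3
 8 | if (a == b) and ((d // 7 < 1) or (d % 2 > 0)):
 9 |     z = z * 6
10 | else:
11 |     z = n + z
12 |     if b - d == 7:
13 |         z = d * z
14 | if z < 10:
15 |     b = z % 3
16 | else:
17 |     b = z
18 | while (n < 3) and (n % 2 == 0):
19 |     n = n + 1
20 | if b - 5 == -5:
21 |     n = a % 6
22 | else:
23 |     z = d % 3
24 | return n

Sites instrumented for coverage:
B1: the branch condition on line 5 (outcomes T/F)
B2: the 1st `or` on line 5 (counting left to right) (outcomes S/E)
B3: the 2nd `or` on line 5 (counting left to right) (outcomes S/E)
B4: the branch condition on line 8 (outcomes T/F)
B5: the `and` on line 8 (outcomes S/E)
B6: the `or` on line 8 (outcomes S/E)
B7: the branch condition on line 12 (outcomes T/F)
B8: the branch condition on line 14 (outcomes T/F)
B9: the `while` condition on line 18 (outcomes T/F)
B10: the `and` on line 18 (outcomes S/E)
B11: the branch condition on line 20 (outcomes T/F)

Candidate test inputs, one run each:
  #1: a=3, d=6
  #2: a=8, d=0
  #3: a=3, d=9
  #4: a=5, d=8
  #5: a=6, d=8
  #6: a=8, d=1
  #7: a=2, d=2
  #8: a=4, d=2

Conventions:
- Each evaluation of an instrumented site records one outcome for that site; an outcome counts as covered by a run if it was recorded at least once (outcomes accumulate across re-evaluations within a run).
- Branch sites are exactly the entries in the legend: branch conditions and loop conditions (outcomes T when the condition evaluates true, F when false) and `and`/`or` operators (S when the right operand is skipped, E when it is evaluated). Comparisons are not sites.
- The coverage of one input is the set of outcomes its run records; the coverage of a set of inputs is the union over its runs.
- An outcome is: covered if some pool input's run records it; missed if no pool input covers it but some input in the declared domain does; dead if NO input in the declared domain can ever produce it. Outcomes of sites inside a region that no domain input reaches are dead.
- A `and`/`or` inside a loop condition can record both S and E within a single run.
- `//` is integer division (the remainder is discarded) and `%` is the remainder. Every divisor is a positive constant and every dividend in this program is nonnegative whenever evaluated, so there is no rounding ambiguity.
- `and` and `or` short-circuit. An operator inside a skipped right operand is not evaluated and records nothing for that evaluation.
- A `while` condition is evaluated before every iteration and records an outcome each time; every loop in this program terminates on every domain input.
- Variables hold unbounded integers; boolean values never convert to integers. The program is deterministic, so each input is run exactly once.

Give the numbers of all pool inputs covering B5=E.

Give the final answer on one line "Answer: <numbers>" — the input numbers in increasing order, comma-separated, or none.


input #1 (a=3, d=6): produces B5=E
input #2 (a=8, d=0): does not produce B5=E
input #3 (a=3, d=9): does not produce B5=E
input #4 (a=5, d=8): produces B5=E
input #5 (a=6, d=8): does not produce B5=E
input #6 (a=8, d=1): does not produce B5=E
input #7 (a=2, d=2): does not produce B5=E
input #8 (a=4, d=2): does not produce B5=E
Answer: 1, 4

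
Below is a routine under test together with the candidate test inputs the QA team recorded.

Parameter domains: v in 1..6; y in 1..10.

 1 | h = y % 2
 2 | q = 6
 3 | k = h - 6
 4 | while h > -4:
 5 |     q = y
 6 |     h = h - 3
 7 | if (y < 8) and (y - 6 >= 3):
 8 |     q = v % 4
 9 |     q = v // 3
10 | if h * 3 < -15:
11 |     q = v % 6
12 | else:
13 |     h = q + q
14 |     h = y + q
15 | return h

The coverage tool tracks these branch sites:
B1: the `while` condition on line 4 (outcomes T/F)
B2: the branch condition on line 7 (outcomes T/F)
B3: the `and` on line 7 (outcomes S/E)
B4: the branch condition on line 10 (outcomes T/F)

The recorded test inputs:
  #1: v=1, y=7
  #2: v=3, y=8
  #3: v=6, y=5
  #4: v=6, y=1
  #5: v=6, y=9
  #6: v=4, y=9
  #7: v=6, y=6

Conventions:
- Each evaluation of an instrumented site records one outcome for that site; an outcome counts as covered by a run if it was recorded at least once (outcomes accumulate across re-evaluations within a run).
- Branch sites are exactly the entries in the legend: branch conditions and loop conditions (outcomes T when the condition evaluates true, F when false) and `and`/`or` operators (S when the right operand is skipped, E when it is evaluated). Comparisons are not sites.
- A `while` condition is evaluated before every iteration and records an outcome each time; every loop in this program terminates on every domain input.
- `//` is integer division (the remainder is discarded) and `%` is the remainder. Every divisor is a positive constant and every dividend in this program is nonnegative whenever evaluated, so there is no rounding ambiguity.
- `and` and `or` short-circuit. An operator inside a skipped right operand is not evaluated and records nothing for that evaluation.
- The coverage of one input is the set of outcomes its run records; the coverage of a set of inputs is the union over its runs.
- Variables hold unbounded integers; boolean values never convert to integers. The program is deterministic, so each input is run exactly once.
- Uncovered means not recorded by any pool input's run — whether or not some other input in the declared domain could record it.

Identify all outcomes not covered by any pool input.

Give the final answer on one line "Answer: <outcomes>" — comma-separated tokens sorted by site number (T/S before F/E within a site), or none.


input #1, v=1, y=7: outcomes B1=T, B1=F, B2=F, B3=E, B4=F
input #2, v=3, y=8: outcomes B1=T, B1=F, B2=F, B3=S, B4=T
input #3, v=6, y=5: outcomes B1=T, B1=F, B2=F, B3=E, B4=F
input #4, v=6, y=1: outcomes B1=T, B1=F, B2=F, B3=E, B4=F
input #5, v=6, y=9: outcomes B1=T, B1=F, B2=F, B3=S, B4=F
input #6, v=4, y=9: outcomes B1=T, B1=F, B2=F, B3=S, B4=F
input #7, v=6, y=6: outcomes B1=T, B1=F, B2=F, B3=E, B4=T
union over the pool: B1=T, B1=F, B2=F, B3=S, B3=E, B4=T, B4=F
uncovered (1 of 8): B2=T
Answer: B2=T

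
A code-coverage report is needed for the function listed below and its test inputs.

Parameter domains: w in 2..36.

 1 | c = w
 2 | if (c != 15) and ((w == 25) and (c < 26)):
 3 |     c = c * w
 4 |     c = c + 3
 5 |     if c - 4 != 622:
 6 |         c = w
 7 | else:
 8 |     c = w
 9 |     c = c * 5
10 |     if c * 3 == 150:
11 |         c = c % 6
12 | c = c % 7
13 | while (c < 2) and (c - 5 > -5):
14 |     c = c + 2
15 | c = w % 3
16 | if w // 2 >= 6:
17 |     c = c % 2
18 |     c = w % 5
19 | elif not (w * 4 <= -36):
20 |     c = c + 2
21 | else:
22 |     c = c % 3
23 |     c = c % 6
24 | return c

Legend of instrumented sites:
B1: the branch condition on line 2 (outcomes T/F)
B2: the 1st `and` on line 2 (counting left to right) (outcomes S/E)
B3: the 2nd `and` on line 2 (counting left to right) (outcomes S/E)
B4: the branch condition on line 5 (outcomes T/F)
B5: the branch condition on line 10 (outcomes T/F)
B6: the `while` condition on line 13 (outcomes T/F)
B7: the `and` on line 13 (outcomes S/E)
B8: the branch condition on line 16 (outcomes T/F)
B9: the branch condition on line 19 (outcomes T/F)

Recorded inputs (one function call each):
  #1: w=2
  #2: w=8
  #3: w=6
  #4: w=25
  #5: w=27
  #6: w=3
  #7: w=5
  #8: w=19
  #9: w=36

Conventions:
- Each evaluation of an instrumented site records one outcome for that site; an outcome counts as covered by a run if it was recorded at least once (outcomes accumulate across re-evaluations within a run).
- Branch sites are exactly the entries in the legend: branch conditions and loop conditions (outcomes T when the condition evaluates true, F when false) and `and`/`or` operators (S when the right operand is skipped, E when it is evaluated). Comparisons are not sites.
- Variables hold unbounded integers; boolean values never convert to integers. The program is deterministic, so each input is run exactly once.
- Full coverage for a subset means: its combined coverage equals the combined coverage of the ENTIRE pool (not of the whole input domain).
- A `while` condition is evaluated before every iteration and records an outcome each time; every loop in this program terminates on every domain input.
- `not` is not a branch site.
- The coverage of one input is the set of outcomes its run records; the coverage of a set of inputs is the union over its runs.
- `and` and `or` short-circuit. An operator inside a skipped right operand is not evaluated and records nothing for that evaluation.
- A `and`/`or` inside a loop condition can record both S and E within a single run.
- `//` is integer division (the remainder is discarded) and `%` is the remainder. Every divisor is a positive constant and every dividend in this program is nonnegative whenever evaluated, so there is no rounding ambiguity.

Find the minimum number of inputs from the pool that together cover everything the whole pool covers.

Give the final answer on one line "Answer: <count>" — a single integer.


test 1 (w=2) hits B1=F, B2=E, B3=S, B5=F, B6=F, B7=S, B8=F, B9=T
test 2 (w=8) hits B1=F, B2=E, B3=S, B5=F, B6=F, B7=S, B8=F, B9=T
test 3 (w=6) hits B1=F, B2=E, B3=S, B5=F, B6=F, B7=S, B8=F, B9=T
test 4 (w=25) hits B1=T, B2=E, B3=E, B4=T, B6=F, B7=S, B8=T
test 5 (w=27) hits B1=F, B2=E, B3=S, B5=F, B6=F, B7=S, B8=T
test 6 (w=3) hits B1=F, B2=E, B3=S, B5=F, B6=T, B6=F, B7=S, B7=E, B8=F, B9=T
test 7 (w=5) hits B1=F, B2=E, B3=S, B5=F, B6=F, B7=S, B8=F, B9=T
test 8 (w=19) hits B1=F, B2=E, B3=S, B5=F, B6=F, B7=S, B8=T
test 9 (w=36) hits B1=F, B2=E, B3=S, B5=F, B6=F, B7=S, B8=T
union over all inputs: B1=T, B1=F, B2=E, B3=S, B3=E, B4=T, B5=F, B6=T, B6=F, B7=S, B7=E, B8=T, B8=F, B9=T (14 outcomes)
no size-1 subset reaches all 14 outcomes (best union: 10/14)
size 2: inputs {4, 6} cover all 14 outcomes, and no lexicographically smaller subset of this size does
Answer: 2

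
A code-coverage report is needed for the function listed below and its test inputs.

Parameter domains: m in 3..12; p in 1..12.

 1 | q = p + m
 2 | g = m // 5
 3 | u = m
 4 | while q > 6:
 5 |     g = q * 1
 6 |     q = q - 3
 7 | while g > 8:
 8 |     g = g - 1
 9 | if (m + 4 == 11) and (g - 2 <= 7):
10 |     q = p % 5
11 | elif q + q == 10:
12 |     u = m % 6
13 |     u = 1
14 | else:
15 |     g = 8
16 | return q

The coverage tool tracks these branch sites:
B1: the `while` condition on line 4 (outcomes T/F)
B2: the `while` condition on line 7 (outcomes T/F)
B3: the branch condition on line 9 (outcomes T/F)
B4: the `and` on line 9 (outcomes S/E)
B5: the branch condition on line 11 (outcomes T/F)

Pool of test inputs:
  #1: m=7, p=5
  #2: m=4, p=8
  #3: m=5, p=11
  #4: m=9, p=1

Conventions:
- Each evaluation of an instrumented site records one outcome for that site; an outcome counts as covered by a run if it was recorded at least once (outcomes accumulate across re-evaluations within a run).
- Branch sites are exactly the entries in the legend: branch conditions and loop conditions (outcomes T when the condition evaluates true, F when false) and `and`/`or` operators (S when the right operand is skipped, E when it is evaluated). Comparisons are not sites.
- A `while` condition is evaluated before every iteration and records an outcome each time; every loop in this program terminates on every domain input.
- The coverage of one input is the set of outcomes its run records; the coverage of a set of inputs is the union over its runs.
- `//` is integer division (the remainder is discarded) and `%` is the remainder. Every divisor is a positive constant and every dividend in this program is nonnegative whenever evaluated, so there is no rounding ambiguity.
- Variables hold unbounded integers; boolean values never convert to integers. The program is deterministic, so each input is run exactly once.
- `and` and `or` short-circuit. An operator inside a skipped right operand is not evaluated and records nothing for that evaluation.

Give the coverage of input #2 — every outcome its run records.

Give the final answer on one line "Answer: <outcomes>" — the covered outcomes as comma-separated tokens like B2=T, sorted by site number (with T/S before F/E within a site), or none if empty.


Simulating input #2 (m=4, p=8) step by step:
  B1->T, B1->T, B1->F, B2->T, B2->F, B4->S, B3->F, B5->F
collecting distinct outcomes: B1=T, B1=F, B2=T, B2=F, B3=F, B4=S, B5=F
Answer: B1=T, B1=F, B2=T, B2=F, B3=F, B4=S, B5=F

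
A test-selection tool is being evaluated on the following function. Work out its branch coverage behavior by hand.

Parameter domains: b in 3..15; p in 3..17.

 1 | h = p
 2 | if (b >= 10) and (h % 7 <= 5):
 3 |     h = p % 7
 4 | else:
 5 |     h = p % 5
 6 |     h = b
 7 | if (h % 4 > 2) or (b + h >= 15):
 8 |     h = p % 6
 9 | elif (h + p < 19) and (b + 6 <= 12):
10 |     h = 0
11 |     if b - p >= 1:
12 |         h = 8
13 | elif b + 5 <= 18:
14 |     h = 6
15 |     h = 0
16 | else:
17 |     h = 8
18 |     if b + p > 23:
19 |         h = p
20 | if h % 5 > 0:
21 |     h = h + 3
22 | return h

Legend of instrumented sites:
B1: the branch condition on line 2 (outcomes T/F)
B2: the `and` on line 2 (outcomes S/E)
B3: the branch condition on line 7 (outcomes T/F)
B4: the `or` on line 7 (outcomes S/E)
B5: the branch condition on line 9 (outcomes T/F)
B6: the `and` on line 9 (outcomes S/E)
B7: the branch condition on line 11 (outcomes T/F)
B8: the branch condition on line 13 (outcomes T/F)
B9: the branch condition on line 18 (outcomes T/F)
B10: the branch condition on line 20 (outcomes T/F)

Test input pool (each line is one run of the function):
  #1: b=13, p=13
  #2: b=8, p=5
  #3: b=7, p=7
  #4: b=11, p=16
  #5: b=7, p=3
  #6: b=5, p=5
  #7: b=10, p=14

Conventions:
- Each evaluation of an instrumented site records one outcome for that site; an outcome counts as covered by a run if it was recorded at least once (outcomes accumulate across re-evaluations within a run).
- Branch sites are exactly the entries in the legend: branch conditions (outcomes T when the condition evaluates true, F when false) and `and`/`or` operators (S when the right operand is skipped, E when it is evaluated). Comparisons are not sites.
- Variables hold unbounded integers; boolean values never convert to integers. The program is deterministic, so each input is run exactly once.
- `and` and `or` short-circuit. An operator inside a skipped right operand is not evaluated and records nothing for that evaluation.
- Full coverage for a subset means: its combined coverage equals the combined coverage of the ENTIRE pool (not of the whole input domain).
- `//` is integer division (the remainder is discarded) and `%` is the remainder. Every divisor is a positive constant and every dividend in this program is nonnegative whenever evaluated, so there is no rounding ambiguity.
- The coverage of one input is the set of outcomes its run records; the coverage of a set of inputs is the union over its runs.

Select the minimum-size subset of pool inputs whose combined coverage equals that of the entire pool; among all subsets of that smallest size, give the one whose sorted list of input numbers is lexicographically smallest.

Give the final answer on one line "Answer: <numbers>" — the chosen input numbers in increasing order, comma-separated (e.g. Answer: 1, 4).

test 1 (b=13, p=13) fires B2->E, B1->F, B4->E, B3->T, B10->T; hits B1=F, B2=E, B3=T, B4=E, B10=T
test 2 (b=8, p=5) fires B2->S, B1->F, B4->E, B3->T, B10->F; hits B1=F, B2=S, B3=T, B4=E, B10=F
test 3 (b=7, p=7) fires B2->S, B1->F, B4->S, B3->T, B10->T; hits B1=F, B2=S, B3=T, B4=S, B10=T
test 4 (b=11, p=16) fires B2->E, B1->T, B4->E, B3->F, B6->E, B5->F, B8->T, B10->F; hits B1=T, B2=E, B3=F, B4=E, B5=F, B6=E, B8=T, B10=F
test 5 (b=7, p=3) fires B2->S, B1->F, B4->S, B3->T, B10->T; hits B1=F, B2=S, B3=T, B4=S, B10=T
test 6 (b=5, p=5) fires B2->S, B1->F, B4->E, B3->F, B6->E, B5->T, B7->F, B10->F; hits B1=F, B2=S, B3=F, B4=E, B5=T, B6=E, B7=F, B10=F
test 7 (b=10, p=14) fires B2->E, B1->T, B4->E, B3->F, B6->E, B5->F, B8->T, B10->F; hits B1=T, B2=E, B3=F, B4=E, B5=F, B6=E, B8=T, B10=F
the full pool covers 15 outcomes: B1=T, B1=F, B2=S, B2=E, B3=T, B3=F, B4=S, B4=E, B5=T, B5=F, B6=E, B7=F, B8=T, B10=T, B10=F
every size-1 subset falls short of the 15 outcomes (best: 8/15)
every size-2 subset falls short of the 15 outcomes (best: 13/15)
the canonical winner is {3, 4, 6}: size 3, full 15-outcome coverage, earliest index list among size-3 covers

Answer: 3, 4, 6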